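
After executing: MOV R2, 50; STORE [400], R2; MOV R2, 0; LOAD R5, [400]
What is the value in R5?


Register and memory trace:
  MOV R2, 50  → R2 = 50
  STORE [400], R2  → mem[400] = 50
  MOV R2, 0  → R2 = 0
  LOAD R5, [400]  → R5 = mem[400] = 50
Final: R5 = 50

50


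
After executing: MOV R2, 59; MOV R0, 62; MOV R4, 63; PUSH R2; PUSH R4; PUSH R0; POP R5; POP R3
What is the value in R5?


Stack trace (top is rightmost):
  MOV R2, 59  → R2 = 59
  MOV R0, 62  → R0 = 62
  MOV R4, 63  → R4 = 63
  PUSH R2  → stack: [59]
  PUSH R4  → stack: [59, 63]
  PUSH R0  → stack: [59, 63, 62]
  POP R5  → R5 = 62, stack: [59, 63]
  POP R3  → R3 = 63, stack: [59]
Final: R5 = 62

62


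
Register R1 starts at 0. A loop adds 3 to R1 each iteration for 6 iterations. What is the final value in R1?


Starting value: R1 = 0
  Iter 1: R1 = 0 + 3 = 3
  Iter 2: R1 = 3 + 3 = 6
  Iter 3: R1 = 6 + 3 = 9
  Iter 4: R1 = 9 + 3 = 12
  Iter 5: R1 = 12 + 3 = 15
  Iter 6: R1 = 15 + 3 = 18
Final: R1 = 18

18


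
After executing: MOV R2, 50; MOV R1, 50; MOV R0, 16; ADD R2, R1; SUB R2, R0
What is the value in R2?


Register state trace:
  MOV R2, 50  → R2 = 50
  MOV R1, 50  → R1 = 50
  MOV R0, 16  → R0 = 16
  ADD R2, R1  → R2 = 50 + 50 = 100
  SUB R2, R0  → R2 = 100 - 16 = 84
Final: R2 = 84

84


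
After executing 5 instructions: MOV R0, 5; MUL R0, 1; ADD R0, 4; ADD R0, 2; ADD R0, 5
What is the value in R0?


Register state trace:
  MOV R0, 5  → R0 = 5
  MUL R0, 1  → R0 = 5 * 1 = 5
  ADD R0, 4  → R0 = 5 + 4 = 9
  ADD R0, 2  → R0 = 9 + 2 = 11
  ADD R0, 5  → R0 = 11 + 5 = 16
Final: R0 = 16

16


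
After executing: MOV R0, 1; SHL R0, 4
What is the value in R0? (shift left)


Register state trace:
  MOV R0, 1  → R0 = 1
  SHL R0, 4  → R0 = 1 << 4 = 1 * 2^4 = 16
Final: R0 = 16

16


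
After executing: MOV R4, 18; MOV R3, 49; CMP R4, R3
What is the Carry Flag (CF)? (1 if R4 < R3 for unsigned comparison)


Register state trace:
  MOV R4, 18  → R4 = 18
  MOV R3, 49  → R3 = 49
  CMP R4, R3  → unsigned 18 - 49: borrow occurs
  18 < 49, so CF = 1
CF = 1

1


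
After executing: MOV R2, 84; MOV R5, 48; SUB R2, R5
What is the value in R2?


Register state trace:
  MOV R2, 84  → R2 = 84
  MOV R5, 48  → R5 = 48
  SUB R2, R5  → R2 = 84 - 48 = 36
Final: R2 = 36

36


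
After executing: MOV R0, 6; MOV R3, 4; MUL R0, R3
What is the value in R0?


Register state trace:
  MOV R0, 6  → R0 = 6
  MOV R3, 4  → R3 = 4
  MUL R0, R3  → R0 = 6 * 4 = 24
Final: R0 = 24

24


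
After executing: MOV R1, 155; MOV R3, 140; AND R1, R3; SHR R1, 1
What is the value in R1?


Register state trace:
  MOV R1, 155  → R1 = 155 (0b10011011)
  MOV R3, 140  → R3 = 140 (0b10001100)
  AND R1, R3  → R1 = 155 AND 140 = 136 (0b10001000)
  SHR R1, 1  → R1 = 136 >> 1 = 68
Final: R1 = 68

68


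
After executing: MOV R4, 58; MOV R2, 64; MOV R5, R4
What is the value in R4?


Register state trace:
  MOV R4, 58  → R4 = 58
  MOV R2, 64  → R2 = 64
  MOV R5, R4  → R5 = 58
Final: R4 = 58

58


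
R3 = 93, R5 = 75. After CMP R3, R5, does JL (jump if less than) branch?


Trace:
  R3 = 93, R5 = 75
  CMP R3, R5  → compares 93 vs 75
  JL checks: is 93 less than 75?
  93 > 75, so condition is false
Branch taken: No

No


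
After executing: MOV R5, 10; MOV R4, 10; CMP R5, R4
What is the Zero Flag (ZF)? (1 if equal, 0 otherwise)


Register state trace:
  MOV R5, 10  → R5 = 10
  MOV R4, 10  → R4 = 10
  CMP R5, R4  → computes 10 - 10 = 0
  Result is zero, so values are equal
ZF = 1

1


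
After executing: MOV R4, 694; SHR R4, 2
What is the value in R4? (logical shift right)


Register state trace:
  MOV R4, 694  → R4 = 694
  SHR R4, 2  → R4 = 694 >> 2 = 694 // 2^2 = 173
Final: R4 = 173

173


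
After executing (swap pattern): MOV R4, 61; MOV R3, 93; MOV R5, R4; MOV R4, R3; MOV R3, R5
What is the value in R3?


Register state trace (swap pattern):
  MOV R4, 61  → R4 = 61
  MOV R3, 93  → R3 = 93
  MOV R5, R4  → R5 = 61  (save R4)
  MOV R4, R3  → R4 = 93  (R4 gets R3's value)
  MOV R3, R5  → R3 = 61  (R3 gets saved value)
Final: R3 = 61

61


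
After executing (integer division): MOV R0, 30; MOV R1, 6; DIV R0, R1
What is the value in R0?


Register state trace:
  MOV R0, 30  → R0 = 30
  MOV R1, 6  → R1 = 6
  DIV R0, R1  → R0 = 30 // 6 = 5
Final: R0 = 5

5


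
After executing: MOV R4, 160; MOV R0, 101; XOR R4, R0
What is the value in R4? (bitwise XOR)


Register state trace:
  MOV R4, 160  → R4 = 160 (0b10100000)
  MOV R0, 101  → R0 = 101 (0b01100101)
  XOR R4, R0  → R4 = 160 XOR 101 = 197 (0b11000101)
Final: R4 = 197

197


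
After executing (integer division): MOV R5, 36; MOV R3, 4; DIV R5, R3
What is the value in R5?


Register state trace:
  MOV R5, 36  → R5 = 36
  MOV R3, 4  → R3 = 4
  DIV R5, R3  → R5 = 36 // 4 = 9
Final: R5 = 9

9


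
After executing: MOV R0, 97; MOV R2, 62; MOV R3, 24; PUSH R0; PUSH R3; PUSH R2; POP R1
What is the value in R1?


Stack trace (top is rightmost):
  MOV R0, 97  → R0 = 97
  MOV R2, 62  → R2 = 62
  MOV R3, 24  → R3 = 24
  PUSH R0  → stack: [97]
  PUSH R3  → stack: [97, 24]
  PUSH R2  → stack: [97, 24, 62]
  POP R1  → R1 = 62, stack: [97, 24]
Final: R1 = 62

62


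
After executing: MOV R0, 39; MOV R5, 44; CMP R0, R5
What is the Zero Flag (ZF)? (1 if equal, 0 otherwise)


Register state trace:
  MOV R0, 39  → R0 = 39
  MOV R5, 44  → R5 = 44
  CMP R0, R5  → computes 39 - 44 = -5
  Result is nonzero, so values are not equal
ZF = 0

0


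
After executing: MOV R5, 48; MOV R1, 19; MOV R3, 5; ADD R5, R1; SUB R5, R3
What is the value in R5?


Register state trace:
  MOV R5, 48  → R5 = 48
  MOV R1, 19  → R1 = 19
  MOV R3, 5  → R3 = 5
  ADD R5, R1  → R5 = 48 + 19 = 67
  SUB R5, R3  → R5 = 67 - 5 = 62
Final: R5 = 62

62


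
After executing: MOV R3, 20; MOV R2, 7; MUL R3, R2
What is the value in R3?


Register state trace:
  MOV R3, 20  → R3 = 20
  MOV R2, 7  → R2 = 7
  MUL R3, R2  → R3 = 20 * 7 = 140
Final: R3 = 140

140


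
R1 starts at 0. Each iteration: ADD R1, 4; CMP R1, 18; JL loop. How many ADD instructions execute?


Loop trace (R1 starts at 0, target 18, step 4):
  ADD #1: R1 = 0 + 4 = 4  → 4 < 18, loop
  ADD #2: R1 = 4 + 4 = 8  → 8 < 18, loop
  ADD #3: R1 = 8 + 4 = 12  → 12 < 18, loop
  ADD #4: R1 = 12 + 4 = 16  → 16 < 18, loop
  ADD #5: R1 = 16 + 4 = 20  → 20 >= 18, exit
Total ADD instructions: 5

5


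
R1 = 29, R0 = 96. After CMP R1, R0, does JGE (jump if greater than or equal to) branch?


Trace:
  R1 = 29, R0 = 96
  CMP R1, R0  → compares 29 vs 96
  JGE checks: is 29 greater than or equal to 96?
  29 < 96, so condition is false
Branch taken: No

No


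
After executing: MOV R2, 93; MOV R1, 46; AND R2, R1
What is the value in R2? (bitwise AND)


Register state trace:
  MOV R2, 93  → R2 = 93 (0b01011101)
  MOV R1, 46  → R1 = 46 (0b00101110)
  AND R2, R1  → R2 = 93 AND 46 = 12 (0b00001100)
Final: R2 = 12

12


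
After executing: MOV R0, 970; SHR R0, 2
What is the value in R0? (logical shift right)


Register state trace:
  MOV R0, 970  → R0 = 970
  SHR R0, 2  → R0 = 970 >> 2 = 970 // 2^2 = 242
Final: R0 = 242

242


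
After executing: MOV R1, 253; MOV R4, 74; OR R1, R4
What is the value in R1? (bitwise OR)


Register state trace:
  MOV R1, 253  → R1 = 253 (0b11111101)
  MOV R4, 74  → R4 = 74 (0b01001010)
  OR R1, R4   → R1 = 253 OR 74 = 255 (0b11111111)
Final: R1 = 255

255


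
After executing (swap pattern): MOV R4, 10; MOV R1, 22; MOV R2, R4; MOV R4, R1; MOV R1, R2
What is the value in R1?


Register state trace (swap pattern):
  MOV R4, 10  → R4 = 10
  MOV R1, 22  → R1 = 22
  MOV R2, R4  → R2 = 10  (save R4)
  MOV R4, R1  → R4 = 22  (R4 gets R1's value)
  MOV R1, R2  → R1 = 10  (R1 gets saved value)
Final: R1 = 10

10


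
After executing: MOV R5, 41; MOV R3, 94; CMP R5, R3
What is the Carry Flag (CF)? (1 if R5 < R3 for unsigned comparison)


Register state trace:
  MOV R5, 41  → R5 = 41
  MOV R3, 94  → R3 = 94
  CMP R5, R3  → unsigned 41 - 94: borrow occurs
  41 < 94, so CF = 1
CF = 1

1


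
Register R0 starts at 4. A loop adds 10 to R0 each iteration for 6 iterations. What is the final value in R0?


Starting value: R0 = 4
  Iter 1: R0 = 4 + 10 = 14
  Iter 2: R0 = 14 + 10 = 24
  Iter 3: R0 = 24 + 10 = 34
  Iter 4: R0 = 34 + 10 = 44
  Iter 5: R0 = 44 + 10 = 54
  Iter 6: R0 = 54 + 10 = 64
Final: R0 = 64

64


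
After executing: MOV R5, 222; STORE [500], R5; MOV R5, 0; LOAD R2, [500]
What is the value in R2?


Register and memory trace:
  MOV R5, 222  → R5 = 222
  STORE [500], R5  → mem[500] = 222
  MOV R5, 0  → R5 = 0
  LOAD R2, [500]  → R2 = mem[500] = 222
Final: R2 = 222

222


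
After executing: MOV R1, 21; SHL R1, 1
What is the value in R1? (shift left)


Register state trace:
  MOV R1, 21  → R1 = 21
  SHL R1, 1  → R1 = 21 << 1 = 21 * 2^1 = 42
Final: R1 = 42

42


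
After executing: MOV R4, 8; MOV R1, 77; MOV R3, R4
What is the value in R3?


Register state trace:
  MOV R4, 8  → R4 = 8
  MOV R1, 77  → R1 = 77
  MOV R3, R4  → R3 = 8
Final: R3 = 8

8


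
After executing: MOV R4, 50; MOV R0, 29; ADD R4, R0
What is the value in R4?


Register state trace:
  MOV R4, 50  → R4 = 50
  MOV R0, 29  → R0 = 29
  ADD R4, R0  → R4 = 50 + 29 = 79
Final: R4 = 79

79


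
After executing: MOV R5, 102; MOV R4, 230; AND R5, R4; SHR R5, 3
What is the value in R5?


Register state trace:
  MOV R5, 102  → R5 = 102 (0b01100110)
  MOV R4, 230  → R4 = 230 (0b11100110)
  AND R5, R4  → R5 = 102 AND 230 = 102 (0b01100110)
  SHR R5, 3  → R5 = 102 >> 3 = 12
Final: R5 = 12

12


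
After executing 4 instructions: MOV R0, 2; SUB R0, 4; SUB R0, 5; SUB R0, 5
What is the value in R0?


Register state trace:
  MOV R0, 2  → R0 = 2
  SUB R0, 4  → R0 = 2 - 4 = -2
  SUB R0, 5  → R0 = -2 - 5 = -7
  SUB R0, 5  → R0 = -7 - 5 = -12
Final: R0 = -12

-12


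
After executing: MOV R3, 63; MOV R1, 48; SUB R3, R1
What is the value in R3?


Register state trace:
  MOV R3, 63  → R3 = 63
  MOV R1, 48  → R1 = 48
  SUB R3, R1  → R3 = 63 - 48 = 15
Final: R3 = 15

15


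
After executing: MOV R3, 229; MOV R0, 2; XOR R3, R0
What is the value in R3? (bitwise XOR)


Register state trace:
  MOV R3, 229  → R3 = 229 (0b11100101)
  MOV R0, 2  → R0 = 2 (0b00000010)
  XOR R3, R0  → R3 = 229 XOR 2 = 231 (0b11100111)
Final: R3 = 231

231


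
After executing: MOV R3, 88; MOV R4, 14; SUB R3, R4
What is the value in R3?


Register state trace:
  MOV R3, 88  → R3 = 88
  MOV R4, 14  → R4 = 14
  SUB R3, R4  → R3 = 88 - 14 = 74
Final: R3 = 74

74


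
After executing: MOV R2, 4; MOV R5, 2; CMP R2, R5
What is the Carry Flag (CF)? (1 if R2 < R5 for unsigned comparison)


Register state trace:
  MOV R2, 4  → R2 = 4
  MOV R5, 2  → R5 = 2
  CMP R2, R5  → unsigned 4 - 2: no borrow
  4 >= 2, so CF = 0
CF = 0

0


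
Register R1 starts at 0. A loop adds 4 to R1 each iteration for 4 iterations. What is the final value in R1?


Starting value: R1 = 0
  Iter 1: R1 = 0 + 4 = 4
  Iter 2: R1 = 4 + 4 = 8
  Iter 3: R1 = 8 + 4 = 12
  Iter 4: R1 = 12 + 4 = 16
Final: R1 = 16

16


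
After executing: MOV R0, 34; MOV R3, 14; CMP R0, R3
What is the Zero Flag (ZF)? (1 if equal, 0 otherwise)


Register state trace:
  MOV R0, 34  → R0 = 34
  MOV R3, 14  → R3 = 14
  CMP R0, R3  → computes 34 - 14 = 20
  Result is nonzero, so values are not equal
ZF = 0

0


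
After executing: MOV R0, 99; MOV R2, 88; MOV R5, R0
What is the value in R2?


Register state trace:
  MOV R0, 99  → R0 = 99
  MOV R2, 88  → R2 = 88
  MOV R5, R0  → R5 = 99
Final: R2 = 88

88


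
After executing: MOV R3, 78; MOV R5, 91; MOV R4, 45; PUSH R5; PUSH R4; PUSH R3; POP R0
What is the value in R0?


Stack trace (top is rightmost):
  MOV R3, 78  → R3 = 78
  MOV R5, 91  → R5 = 91
  MOV R4, 45  → R4 = 45
  PUSH R5  → stack: [91]
  PUSH R4  → stack: [91, 45]
  PUSH R3  → stack: [91, 45, 78]
  POP R0  → R0 = 78, stack: [91, 45]
Final: R0 = 78

78


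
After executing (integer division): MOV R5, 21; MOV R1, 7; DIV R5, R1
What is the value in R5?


Register state trace:
  MOV R5, 21  → R5 = 21
  MOV R1, 7  → R1 = 7
  DIV R5, R1  → R5 = 21 // 7 = 3
Final: R5 = 3

3


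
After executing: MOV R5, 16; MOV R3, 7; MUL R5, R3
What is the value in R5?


Register state trace:
  MOV R5, 16  → R5 = 16
  MOV R3, 7  → R3 = 7
  MUL R5, R3  → R5 = 16 * 7 = 112
Final: R5 = 112

112


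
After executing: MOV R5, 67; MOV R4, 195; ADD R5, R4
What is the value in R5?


Register state trace:
  MOV R5, 67  → R5 = 67
  MOV R4, 195  → R4 = 195
  ADD R5, R4  → R5 = 67 + 195 = 262
Final: R5 = 262

262


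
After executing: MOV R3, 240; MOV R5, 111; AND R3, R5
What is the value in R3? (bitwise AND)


Register state trace:
  MOV R3, 240  → R3 = 240 (0b11110000)
  MOV R5, 111  → R5 = 111 (0b01101111)
  AND R3, R5  → R3 = 240 AND 111 = 96 (0b01100000)
Final: R3 = 96

96


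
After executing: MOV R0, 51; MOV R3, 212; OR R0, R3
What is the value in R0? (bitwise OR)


Register state trace:
  MOV R0, 51  → R0 = 51 (0b00110011)
  MOV R3, 212  → R3 = 212 (0b11010100)
  OR R0, R3   → R0 = 51 OR 212 = 247 (0b11110111)
Final: R0 = 247

247


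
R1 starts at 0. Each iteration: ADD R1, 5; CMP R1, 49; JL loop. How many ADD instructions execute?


Loop trace (R1 starts at 0, target 49, step 5):
  ADD #1: R1 = 0 + 5 = 5  → 5 < 49, loop
  ADD #2: R1 = 5 + 5 = 10  → 10 < 49, loop
  ADD #3: R1 = 10 + 5 = 15  → 15 < 49, loop
  ADD #4: R1 = 15 + 5 = 20  → 20 < 49, loop
  ADD #5: R1 = 20 + 5 = 25  → 25 < 49, loop
  ADD #6: R1 = 25 + 5 = 30  → 30 < 49, loop
  ADD #7: R1 = 30 + 5 = 35  → 35 < 49, loop
  ADD #8: R1 = 35 + 5 = 40  → 40 < 49, loop
  ADD #9: R1 = 40 + 5 = 45  → 45 < 49, loop
  ADD #10: R1 = 45 + 5 = 50  → 50 >= 49, exit
Total ADD instructions: 10

10


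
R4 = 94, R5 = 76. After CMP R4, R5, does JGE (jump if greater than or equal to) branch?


Trace:
  R4 = 94, R5 = 76
  CMP R4, R5  → compares 94 vs 76
  JGE checks: is 94 greater than or equal to 76?
  94 > 76, so condition is true
Branch taken: Yes

Yes


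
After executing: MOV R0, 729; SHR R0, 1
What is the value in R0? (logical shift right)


Register state trace:
  MOV R0, 729  → R0 = 729
  SHR R0, 1  → R0 = 729 >> 1 = 729 // 2^1 = 364
Final: R0 = 364

364


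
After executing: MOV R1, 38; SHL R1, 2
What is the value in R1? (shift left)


Register state trace:
  MOV R1, 38  → R1 = 38
  SHL R1, 2  → R1 = 38 << 2 = 38 * 2^2 = 152
Final: R1 = 152

152


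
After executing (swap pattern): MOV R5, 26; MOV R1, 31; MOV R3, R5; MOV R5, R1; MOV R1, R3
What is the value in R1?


Register state trace (swap pattern):
  MOV R5, 26  → R5 = 26
  MOV R1, 31  → R1 = 31
  MOV R3, R5  → R3 = 26  (save R5)
  MOV R5, R1  → R5 = 31  (R5 gets R1's value)
  MOV R1, R3  → R1 = 26  (R1 gets saved value)
Final: R1 = 26

26


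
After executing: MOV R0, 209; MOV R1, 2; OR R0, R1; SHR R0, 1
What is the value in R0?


Register state trace:
  MOV R0, 209  → R0 = 209 (0b11010001)
  MOV R1, 2  → R1 = 2 (0b00000010)
  OR R0, R1  → R0 = 209 OR 2 = 211 (0b11010011)
  SHR R0, 1  → R0 = 211 >> 1 = 105
Final: R0 = 105

105


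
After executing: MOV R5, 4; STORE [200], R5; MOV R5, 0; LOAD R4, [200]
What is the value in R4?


Register and memory trace:
  MOV R5, 4  → R5 = 4
  STORE [200], R5  → mem[200] = 4
  MOV R5, 0  → R5 = 0
  LOAD R4, [200]  → R4 = mem[200] = 4
Final: R4 = 4

4


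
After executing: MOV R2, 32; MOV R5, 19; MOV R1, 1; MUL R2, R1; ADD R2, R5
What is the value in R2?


Register state trace:
  MOV R2, 32  → R2 = 32
  MOV R5, 19  → R5 = 19
  MOV R1, 1  → R1 = 1
  MUL R2, R1  → R2 = 32 * 1 = 32
  ADD R2, R5  → R2 = 32 + 19 = 51
Final: R2 = 51

51


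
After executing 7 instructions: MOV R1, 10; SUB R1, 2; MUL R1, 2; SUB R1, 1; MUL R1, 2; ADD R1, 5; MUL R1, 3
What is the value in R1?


Register state trace:
  MOV R1, 10  → R1 = 10
  SUB R1, 2  → R1 = 10 - 2 = 8
  MUL R1, 2  → R1 = 8 * 2 = 16
  SUB R1, 1  → R1 = 16 - 1 = 15
  MUL R1, 2  → R1 = 15 * 2 = 30
  ADD R1, 5  → R1 = 30 + 5 = 35
  MUL R1, 3  → R1 = 35 * 3 = 105
Final: R1 = 105

105


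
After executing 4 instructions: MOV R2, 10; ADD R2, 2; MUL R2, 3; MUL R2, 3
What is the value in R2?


Register state trace:
  MOV R2, 10  → R2 = 10
  ADD R2, 2  → R2 = 10 + 2 = 12
  MUL R2, 3  → R2 = 12 * 3 = 36
  MUL R2, 3  → R2 = 36 * 3 = 108
Final: R2 = 108

108


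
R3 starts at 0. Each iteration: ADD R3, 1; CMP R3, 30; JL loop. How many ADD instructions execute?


Loop trace (R3 starts at 0, target 30, step 1):
  ADD #1: R3 = 0 + 1 = 1  → 1 < 30, loop
  ADD #2: R3 = 1 + 1 = 2  → 2 < 30, loop
  ADD #3: R3 = 2 + 1 = 3  → 3 < 30, loop
  ADD #4: R3 = 3 + 1 = 4  → 4 < 30, loop
  ADD #5: R3 = 4 + 1 = 5  → 5 < 30, loop
  ADD #6: R3 = 5 + 1 = 6  → 6 < 30, loop
  ADD #7: R3 = 6 + 1 = 7  → 7 < 30, loop
  ADD #8: R3 = 7 + 1 = 8  → 8 < 30, loop
  ADD #9: R3 = 8 + 1 = 9  → 9 < 30, loop
  ADD #10: R3 = 9 + 1 = 10  → 10 < 30, loop
  ADD #11: R3 = 10 + 1 = 11  → 11 < 30, loop
  ADD #12: R3 = 11 + 1 = 12  → 12 < 30, loop
  ADD #13: R3 = 12 + 1 = 13  → 13 < 30, loop
  ADD #14: R3 = 13 + 1 = 14  → 14 < 30, loop
  ADD #15: R3 = 14 + 1 = 15  → 15 < 30, loop
  ADD #16: R3 = 15 + 1 = 16  → 16 < 30, loop
  ADD #17: R3 = 16 + 1 = 17  → 17 < 30, loop
  ADD #18: R3 = 17 + 1 = 18  → 18 < 30, loop
  ADD #19: R3 = 18 + 1 = 19  → 19 < 30, loop
  ADD #20: R3 = 19 + 1 = 20  → 20 < 30, loop
  ADD #21: R3 = 20 + 1 = 21  → 21 < 30, loop
  ADD #22: R3 = 21 + 1 = 22  → 22 < 30, loop
  ADD #23: R3 = 22 + 1 = 23  → 23 < 30, loop
  ADD #24: R3 = 23 + 1 = 24  → 24 < 30, loop
  ADD #25: R3 = 24 + 1 = 25  → 25 < 30, loop
  ADD #26: R3 = 25 + 1 = 26  → 26 < 30, loop
  ADD #27: R3 = 26 + 1 = 27  → 27 < 30, loop
  ADD #28: R3 = 27 + 1 = 28  → 28 < 30, loop
  ADD #29: R3 = 28 + 1 = 29  → 29 < 30, loop
  ADD #30: R3 = 29 + 1 = 30  → 30 >= 30, exit
Total ADD instructions: 30

30


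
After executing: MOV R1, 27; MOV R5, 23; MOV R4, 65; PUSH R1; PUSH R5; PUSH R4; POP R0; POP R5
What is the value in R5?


Stack trace (top is rightmost):
  MOV R1, 27  → R1 = 27
  MOV R5, 23  → R5 = 23
  MOV R4, 65  → R4 = 65
  PUSH R1  → stack: [27]
  PUSH R5  → stack: [27, 23]
  PUSH R4  → stack: [27, 23, 65]
  POP R0  → R0 = 65, stack: [27, 23]
  POP R5  → R5 = 23, stack: [27]
Final: R5 = 23

23


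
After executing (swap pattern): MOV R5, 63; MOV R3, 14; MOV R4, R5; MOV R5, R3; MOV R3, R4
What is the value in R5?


Register state trace (swap pattern):
  MOV R5, 63  → R5 = 63
  MOV R3, 14  → R3 = 14
  MOV R4, R5  → R4 = 63  (save R5)
  MOV R5, R3  → R5 = 14  (R5 gets R3's value)
  MOV R3, R4  → R3 = 63  (R3 gets saved value)
Final: R5 = 14

14


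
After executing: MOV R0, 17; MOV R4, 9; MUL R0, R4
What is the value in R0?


Register state trace:
  MOV R0, 17  → R0 = 17
  MOV R4, 9  → R4 = 9
  MUL R0, R4  → R0 = 17 * 9 = 153
Final: R0 = 153

153


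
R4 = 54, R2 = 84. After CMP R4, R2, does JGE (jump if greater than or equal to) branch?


Trace:
  R4 = 54, R2 = 84
  CMP R4, R2  → compares 54 vs 84
  JGE checks: is 54 greater than or equal to 84?
  54 < 84, so condition is false
Branch taken: No

No


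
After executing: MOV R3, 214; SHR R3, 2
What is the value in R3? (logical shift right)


Register state trace:
  MOV R3, 214  → R3 = 214
  SHR R3, 2  → R3 = 214 >> 2 = 214 // 2^2 = 53
Final: R3 = 53

53


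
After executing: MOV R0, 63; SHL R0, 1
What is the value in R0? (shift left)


Register state trace:
  MOV R0, 63  → R0 = 63
  SHL R0, 1  → R0 = 63 << 1 = 63 * 2^1 = 126
Final: R0 = 126

126


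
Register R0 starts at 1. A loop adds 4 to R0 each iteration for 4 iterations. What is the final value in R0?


Starting value: R0 = 1
  Iter 1: R0 = 1 + 4 = 5
  Iter 2: R0 = 5 + 4 = 9
  Iter 3: R0 = 9 + 4 = 13
  Iter 4: R0 = 13 + 4 = 17
Final: R0 = 17

17


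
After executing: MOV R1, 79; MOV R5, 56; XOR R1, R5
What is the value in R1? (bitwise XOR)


Register state trace:
  MOV R1, 79  → R1 = 79 (0b01001111)
  MOV R5, 56  → R5 = 56 (0b00111000)
  XOR R1, R5  → R1 = 79 XOR 56 = 119 (0b01110111)
Final: R1 = 119

119


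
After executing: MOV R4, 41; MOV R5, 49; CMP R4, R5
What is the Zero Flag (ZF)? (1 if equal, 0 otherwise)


Register state trace:
  MOV R4, 41  → R4 = 41
  MOV R5, 49  → R5 = 49
  CMP R4, R5  → computes 41 - 49 = -8
  Result is nonzero, so values are not equal
ZF = 0

0


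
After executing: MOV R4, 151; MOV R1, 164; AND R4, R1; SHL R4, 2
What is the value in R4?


Register state trace:
  MOV R4, 151  → R4 = 151 (0b10010111)
  MOV R1, 164  → R1 = 164 (0b10100100)
  AND R4, R1  → R4 = 151 AND 164 = 132 (0b10000100)
  SHL R4, 2  → R4 = 132 << 2 = 528
Final: R4 = 528

528


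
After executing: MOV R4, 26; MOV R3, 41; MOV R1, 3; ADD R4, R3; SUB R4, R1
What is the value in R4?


Register state trace:
  MOV R4, 26  → R4 = 26
  MOV R3, 41  → R3 = 41
  MOV R1, 3  → R1 = 3
  ADD R4, R3  → R4 = 26 + 41 = 67
  SUB R4, R1  → R4 = 67 - 3 = 64
Final: R4 = 64

64


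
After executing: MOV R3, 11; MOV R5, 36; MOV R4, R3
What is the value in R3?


Register state trace:
  MOV R3, 11  → R3 = 11
  MOV R5, 36  → R5 = 36
  MOV R4, R3  → R4 = 11
Final: R3 = 11

11


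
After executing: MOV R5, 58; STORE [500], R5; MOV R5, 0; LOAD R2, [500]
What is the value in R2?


Register and memory trace:
  MOV R5, 58  → R5 = 58
  STORE [500], R5  → mem[500] = 58
  MOV R5, 0  → R5 = 0
  LOAD R2, [500]  → R2 = mem[500] = 58
Final: R2 = 58

58


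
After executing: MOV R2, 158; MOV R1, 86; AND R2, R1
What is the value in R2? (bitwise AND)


Register state trace:
  MOV R2, 158  → R2 = 158 (0b10011110)
  MOV R1, 86  → R1 = 86 (0b01010110)
  AND R2, R1  → R2 = 158 AND 86 = 22 (0b00010110)
Final: R2 = 22

22


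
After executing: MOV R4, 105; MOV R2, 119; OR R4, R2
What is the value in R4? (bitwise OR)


Register state trace:
  MOV R4, 105  → R4 = 105 (0b01101001)
  MOV R2, 119  → R2 = 119 (0b01110111)
  OR R4, R2   → R4 = 105 OR 119 = 127 (0b01111111)
Final: R4 = 127

127


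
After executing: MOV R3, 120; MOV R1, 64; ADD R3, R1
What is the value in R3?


Register state trace:
  MOV R3, 120  → R3 = 120
  MOV R1, 64  → R1 = 64
  ADD R3, R1  → R3 = 120 + 64 = 184
Final: R3 = 184

184


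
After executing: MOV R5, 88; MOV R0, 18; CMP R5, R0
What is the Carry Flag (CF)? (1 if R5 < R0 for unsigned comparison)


Register state trace:
  MOV R5, 88  → R5 = 88
  MOV R0, 18  → R0 = 18
  CMP R5, R0  → unsigned 88 - 18: no borrow
  88 >= 18, so CF = 0
CF = 0

0


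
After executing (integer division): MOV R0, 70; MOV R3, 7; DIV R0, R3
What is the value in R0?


Register state trace:
  MOV R0, 70  → R0 = 70
  MOV R3, 7  → R3 = 7
  DIV R0, R3  → R0 = 70 // 7 = 10
Final: R0 = 10

10


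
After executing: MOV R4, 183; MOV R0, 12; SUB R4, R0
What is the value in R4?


Register state trace:
  MOV R4, 183  → R4 = 183
  MOV R0, 12  → R0 = 12
  SUB R4, R0  → R4 = 183 - 12 = 171
Final: R4 = 171

171


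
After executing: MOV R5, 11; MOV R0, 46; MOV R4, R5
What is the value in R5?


Register state trace:
  MOV R5, 11  → R5 = 11
  MOV R0, 46  → R0 = 46
  MOV R4, R5  → R4 = 11
Final: R5 = 11

11


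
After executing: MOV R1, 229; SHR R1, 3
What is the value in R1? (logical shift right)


Register state trace:
  MOV R1, 229  → R1 = 229
  SHR R1, 3  → R1 = 229 >> 3 = 229 // 2^3 = 28
Final: R1 = 28

28


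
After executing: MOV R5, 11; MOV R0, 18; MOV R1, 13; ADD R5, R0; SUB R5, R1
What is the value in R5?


Register state trace:
  MOV R5, 11  → R5 = 11
  MOV R0, 18  → R0 = 18
  MOV R1, 13  → R1 = 13
  ADD R5, R0  → R5 = 11 + 18 = 29
  SUB R5, R1  → R5 = 29 - 13 = 16
Final: R5 = 16

16


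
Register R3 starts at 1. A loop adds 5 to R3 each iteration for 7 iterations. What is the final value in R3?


Starting value: R3 = 1
  Iter 1: R3 = 1 + 5 = 6
  Iter 2: R3 = 6 + 5 = 11
  Iter 3: R3 = 11 + 5 = 16
  Iter 4: R3 = 16 + 5 = 21
  Iter 5: R3 = 21 + 5 = 26
  Iter 6: R3 = 26 + 5 = 31
  Iter 7: R3 = 31 + 5 = 36
Final: R3 = 36

36


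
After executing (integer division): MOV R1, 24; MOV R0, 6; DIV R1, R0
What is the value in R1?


Register state trace:
  MOV R1, 24  → R1 = 24
  MOV R0, 6  → R0 = 6
  DIV R1, R0  → R1 = 24 // 6 = 4
Final: R1 = 4

4


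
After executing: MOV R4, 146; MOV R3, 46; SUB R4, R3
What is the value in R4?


Register state trace:
  MOV R4, 146  → R4 = 146
  MOV R3, 46  → R3 = 46
  SUB R4, R3  → R4 = 146 - 46 = 100
Final: R4 = 100

100


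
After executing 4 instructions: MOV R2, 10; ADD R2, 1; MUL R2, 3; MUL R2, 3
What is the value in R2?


Register state trace:
  MOV R2, 10  → R2 = 10
  ADD R2, 1  → R2 = 10 + 1 = 11
  MUL R2, 3  → R2 = 11 * 3 = 33
  MUL R2, 3  → R2 = 33 * 3 = 99
Final: R2 = 99

99


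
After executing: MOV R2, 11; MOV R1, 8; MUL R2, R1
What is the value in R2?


Register state trace:
  MOV R2, 11  → R2 = 11
  MOV R1, 8  → R1 = 8
  MUL R2, R1  → R2 = 11 * 8 = 88
Final: R2 = 88

88


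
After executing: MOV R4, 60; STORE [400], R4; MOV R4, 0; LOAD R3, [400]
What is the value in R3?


Register and memory trace:
  MOV R4, 60  → R4 = 60
  STORE [400], R4  → mem[400] = 60
  MOV R4, 0  → R4 = 0
  LOAD R3, [400]  → R3 = mem[400] = 60
Final: R3 = 60

60


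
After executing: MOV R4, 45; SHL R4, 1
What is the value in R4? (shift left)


Register state trace:
  MOV R4, 45  → R4 = 45
  SHL R4, 1  → R4 = 45 << 1 = 45 * 2^1 = 90
Final: R4 = 90

90


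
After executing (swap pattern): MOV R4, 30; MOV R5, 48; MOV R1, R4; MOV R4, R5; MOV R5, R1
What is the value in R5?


Register state trace (swap pattern):
  MOV R4, 30  → R4 = 30
  MOV R5, 48  → R5 = 48
  MOV R1, R4  → R1 = 30  (save R4)
  MOV R4, R5  → R4 = 48  (R4 gets R5's value)
  MOV R5, R1  → R5 = 30  (R5 gets saved value)
Final: R5 = 30

30


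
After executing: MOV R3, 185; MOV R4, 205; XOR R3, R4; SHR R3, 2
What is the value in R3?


Register state trace:
  MOV R3, 185  → R3 = 185 (0b10111001)
  MOV R4, 205  → R4 = 205 (0b11001101)
  XOR R3, R4  → R3 = 185 XOR 205 = 116 (0b01110100)
  SHR R3, 2  → R3 = 116 >> 2 = 29
Final: R3 = 29

29


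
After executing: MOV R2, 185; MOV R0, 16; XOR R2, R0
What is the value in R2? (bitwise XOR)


Register state trace:
  MOV R2, 185  → R2 = 185 (0b10111001)
  MOV R0, 16  → R0 = 16 (0b00010000)
  XOR R2, R0  → R2 = 185 XOR 16 = 169 (0b10101001)
Final: R2 = 169

169


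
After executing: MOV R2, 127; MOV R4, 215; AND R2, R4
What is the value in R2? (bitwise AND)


Register state trace:
  MOV R2, 127  → R2 = 127 (0b01111111)
  MOV R4, 215  → R4 = 215 (0b11010111)
  AND R2, R4  → R2 = 127 AND 215 = 87 (0b01010111)
Final: R2 = 87

87


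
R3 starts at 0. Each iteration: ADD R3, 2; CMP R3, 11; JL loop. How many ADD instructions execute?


Loop trace (R3 starts at 0, target 11, step 2):
  ADD #1: R3 = 0 + 2 = 2  → 2 < 11, loop
  ADD #2: R3 = 2 + 2 = 4  → 4 < 11, loop
  ADD #3: R3 = 4 + 2 = 6  → 6 < 11, loop
  ADD #4: R3 = 6 + 2 = 8  → 8 < 11, loop
  ADD #5: R3 = 8 + 2 = 10  → 10 < 11, loop
  ADD #6: R3 = 10 + 2 = 12  → 12 >= 11, exit
Total ADD instructions: 6

6


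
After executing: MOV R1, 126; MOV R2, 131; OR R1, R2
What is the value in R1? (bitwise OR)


Register state trace:
  MOV R1, 126  → R1 = 126 (0b01111110)
  MOV R2, 131  → R2 = 131 (0b10000011)
  OR R1, R2   → R1 = 126 OR 131 = 255 (0b11111111)
Final: R1 = 255

255


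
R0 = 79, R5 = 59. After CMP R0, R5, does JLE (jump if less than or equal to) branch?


Trace:
  R0 = 79, R5 = 59
  CMP R0, R5  → compares 79 vs 59
  JLE checks: is 79 less than or equal to 59?
  79 > 59, so condition is false
Branch taken: No

No


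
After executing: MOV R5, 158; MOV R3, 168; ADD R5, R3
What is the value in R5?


Register state trace:
  MOV R5, 158  → R5 = 158
  MOV R3, 168  → R3 = 168
  ADD R5, R3  → R5 = 158 + 168 = 326
Final: R5 = 326

326


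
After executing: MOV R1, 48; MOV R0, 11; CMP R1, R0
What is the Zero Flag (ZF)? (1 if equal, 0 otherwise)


Register state trace:
  MOV R1, 48  → R1 = 48
  MOV R0, 11  → R0 = 11
  CMP R1, R0  → computes 48 - 11 = 37
  Result is nonzero, so values are not equal
ZF = 0

0


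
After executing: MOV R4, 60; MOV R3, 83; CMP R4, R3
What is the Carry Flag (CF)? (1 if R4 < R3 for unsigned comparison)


Register state trace:
  MOV R4, 60  → R4 = 60
  MOV R3, 83  → R3 = 83
  CMP R4, R3  → unsigned 60 - 83: borrow occurs
  60 < 83, so CF = 1
CF = 1

1


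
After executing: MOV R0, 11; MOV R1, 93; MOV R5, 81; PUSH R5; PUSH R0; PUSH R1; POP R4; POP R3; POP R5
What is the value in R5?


Stack trace (top is rightmost):
  MOV R0, 11  → R0 = 11
  MOV R1, 93  → R1 = 93
  MOV R5, 81  → R5 = 81
  PUSH R5  → stack: [81]
  PUSH R0  → stack: [81, 11]
  PUSH R1  → stack: [81, 11, 93]
  POP R4  → R4 = 93, stack: [81, 11]
  POP R3  → R3 = 11, stack: [81]
  POP R5  → R5 = 81, stack: []
Final: R5 = 81

81


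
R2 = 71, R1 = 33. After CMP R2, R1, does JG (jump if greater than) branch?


Trace:
  R2 = 71, R1 = 33
  CMP R2, R1  → compares 71 vs 33
  JG checks: is 71 greater than 33?
  71 > 33, so condition is true
Branch taken: Yes

Yes


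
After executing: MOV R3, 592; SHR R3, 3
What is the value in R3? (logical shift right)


Register state trace:
  MOV R3, 592  → R3 = 592
  SHR R3, 3  → R3 = 592 >> 3 = 592 // 2^3 = 74
Final: R3 = 74

74


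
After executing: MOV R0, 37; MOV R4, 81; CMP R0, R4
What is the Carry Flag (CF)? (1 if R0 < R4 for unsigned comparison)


Register state trace:
  MOV R0, 37  → R0 = 37
  MOV R4, 81  → R4 = 81
  CMP R0, R4  → unsigned 37 - 81: borrow occurs
  37 < 81, so CF = 1
CF = 1

1


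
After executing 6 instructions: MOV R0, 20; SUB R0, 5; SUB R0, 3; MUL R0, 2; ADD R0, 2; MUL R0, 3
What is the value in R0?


Register state trace:
  MOV R0, 20  → R0 = 20
  SUB R0, 5  → R0 = 20 - 5 = 15
  SUB R0, 3  → R0 = 15 - 3 = 12
  MUL R0, 2  → R0 = 12 * 2 = 24
  ADD R0, 2  → R0 = 24 + 2 = 26
  MUL R0, 3  → R0 = 26 * 3 = 78
Final: R0 = 78

78


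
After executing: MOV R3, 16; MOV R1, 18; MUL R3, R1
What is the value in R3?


Register state trace:
  MOV R3, 16  → R3 = 16
  MOV R1, 18  → R1 = 18
  MUL R3, R1  → R3 = 16 * 18 = 288
Final: R3 = 288

288


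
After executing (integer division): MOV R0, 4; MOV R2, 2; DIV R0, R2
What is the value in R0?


Register state trace:
  MOV R0, 4  → R0 = 4
  MOV R2, 2  → R2 = 2
  DIV R0, R2  → R0 = 4 // 2 = 2
Final: R0 = 2

2


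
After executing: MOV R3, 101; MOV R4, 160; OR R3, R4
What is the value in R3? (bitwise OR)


Register state trace:
  MOV R3, 101  → R3 = 101 (0b01100101)
  MOV R4, 160  → R4 = 160 (0b10100000)
  OR R3, R4   → R3 = 101 OR 160 = 229 (0b11100101)
Final: R3 = 229

229


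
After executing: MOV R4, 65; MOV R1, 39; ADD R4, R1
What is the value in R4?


Register state trace:
  MOV R4, 65  → R4 = 65
  MOV R1, 39  → R1 = 39
  ADD R4, R1  → R4 = 65 + 39 = 104
Final: R4 = 104

104


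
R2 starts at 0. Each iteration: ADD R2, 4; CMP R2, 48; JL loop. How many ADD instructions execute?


Loop trace (R2 starts at 0, target 48, step 4):
  ADD #1: R2 = 0 + 4 = 4  → 4 < 48, loop
  ADD #2: R2 = 4 + 4 = 8  → 8 < 48, loop
  ADD #3: R2 = 8 + 4 = 12  → 12 < 48, loop
  ADD #4: R2 = 12 + 4 = 16  → 16 < 48, loop
  ADD #5: R2 = 16 + 4 = 20  → 20 < 48, loop
  ADD #6: R2 = 20 + 4 = 24  → 24 < 48, loop
  ADD #7: R2 = 24 + 4 = 28  → 28 < 48, loop
  ADD #8: R2 = 28 + 4 = 32  → 32 < 48, loop
  ADD #9: R2 = 32 + 4 = 36  → 36 < 48, loop
  ADD #10: R2 = 36 + 4 = 40  → 40 < 48, loop
  ADD #11: R2 = 40 + 4 = 44  → 44 < 48, loop
  ADD #12: R2 = 44 + 4 = 48  → 48 >= 48, exit
Total ADD instructions: 12

12


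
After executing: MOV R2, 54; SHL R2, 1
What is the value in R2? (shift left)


Register state trace:
  MOV R2, 54  → R2 = 54
  SHL R2, 1  → R2 = 54 << 1 = 54 * 2^1 = 108
Final: R2 = 108

108


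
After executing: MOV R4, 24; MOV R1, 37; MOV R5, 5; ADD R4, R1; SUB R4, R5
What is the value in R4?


Register state trace:
  MOV R4, 24  → R4 = 24
  MOV R1, 37  → R1 = 37
  MOV R5, 5  → R5 = 5
  ADD R4, R1  → R4 = 24 + 37 = 61
  SUB R4, R5  → R4 = 61 - 5 = 56
Final: R4 = 56

56


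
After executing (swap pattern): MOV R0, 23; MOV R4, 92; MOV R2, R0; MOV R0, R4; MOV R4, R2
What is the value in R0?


Register state trace (swap pattern):
  MOV R0, 23  → R0 = 23
  MOV R4, 92  → R4 = 92
  MOV R2, R0  → R2 = 23  (save R0)
  MOV R0, R4  → R0 = 92  (R0 gets R4's value)
  MOV R4, R2  → R4 = 23  (R4 gets saved value)
Final: R0 = 92

92


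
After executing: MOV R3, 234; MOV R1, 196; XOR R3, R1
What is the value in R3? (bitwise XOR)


Register state trace:
  MOV R3, 234  → R3 = 234 (0b11101010)
  MOV R1, 196  → R1 = 196 (0b11000100)
  XOR R3, R1  → R3 = 234 XOR 196 = 46 (0b00101110)
Final: R3 = 46

46


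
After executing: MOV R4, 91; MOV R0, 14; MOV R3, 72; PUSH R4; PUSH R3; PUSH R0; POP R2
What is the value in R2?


Stack trace (top is rightmost):
  MOV R4, 91  → R4 = 91
  MOV R0, 14  → R0 = 14
  MOV R3, 72  → R3 = 72
  PUSH R4  → stack: [91]
  PUSH R3  → stack: [91, 72]
  PUSH R0  → stack: [91, 72, 14]
  POP R2  → R2 = 14, stack: [91, 72]
Final: R2 = 14

14


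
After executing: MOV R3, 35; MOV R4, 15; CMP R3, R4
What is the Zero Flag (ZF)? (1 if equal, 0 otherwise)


Register state trace:
  MOV R3, 35  → R3 = 35
  MOV R4, 15  → R4 = 15
  CMP R3, R4  → computes 35 - 15 = 20
  Result is nonzero, so values are not equal
ZF = 0

0


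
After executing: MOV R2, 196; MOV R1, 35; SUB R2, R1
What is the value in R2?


Register state trace:
  MOV R2, 196  → R2 = 196
  MOV R1, 35  → R1 = 35
  SUB R2, R1  → R2 = 196 - 35 = 161
Final: R2 = 161

161


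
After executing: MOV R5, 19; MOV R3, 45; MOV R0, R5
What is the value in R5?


Register state trace:
  MOV R5, 19  → R5 = 19
  MOV R3, 45  → R3 = 45
  MOV R0, R5  → R0 = 19
Final: R5 = 19

19


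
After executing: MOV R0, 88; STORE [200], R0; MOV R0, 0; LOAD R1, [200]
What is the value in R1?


Register and memory trace:
  MOV R0, 88  → R0 = 88
  STORE [200], R0  → mem[200] = 88
  MOV R0, 0  → R0 = 0
  LOAD R1, [200]  → R1 = mem[200] = 88
Final: R1 = 88

88


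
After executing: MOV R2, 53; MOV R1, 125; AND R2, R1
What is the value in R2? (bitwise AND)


Register state trace:
  MOV R2, 53  → R2 = 53 (0b00110101)
  MOV R1, 125  → R1 = 125 (0b01111101)
  AND R2, R1  → R2 = 53 AND 125 = 53 (0b00110101)
Final: R2 = 53

53


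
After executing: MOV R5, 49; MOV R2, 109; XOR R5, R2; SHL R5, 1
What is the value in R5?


Register state trace:
  MOV R5, 49  → R5 = 49 (0b00110001)
  MOV R2, 109  → R2 = 109 (0b01101101)
  XOR R5, R2  → R5 = 49 XOR 109 = 92 (0b01011100)
  SHL R5, 1  → R5 = 92 << 1 = 184
Final: R5 = 184

184


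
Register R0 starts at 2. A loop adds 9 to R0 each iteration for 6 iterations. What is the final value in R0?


Starting value: R0 = 2
  Iter 1: R0 = 2 + 9 = 11
  Iter 2: R0 = 11 + 9 = 20
  Iter 3: R0 = 20 + 9 = 29
  Iter 4: R0 = 29 + 9 = 38
  Iter 5: R0 = 38 + 9 = 47
  Iter 6: R0 = 47 + 9 = 56
Final: R0 = 56

56


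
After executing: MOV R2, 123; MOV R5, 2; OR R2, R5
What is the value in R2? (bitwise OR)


Register state trace:
  MOV R2, 123  → R2 = 123 (0b01111011)
  MOV R5, 2  → R5 = 2 (0b00000010)
  OR R2, R5   → R2 = 123 OR 2 = 123 (0b01111011)
Final: R2 = 123

123


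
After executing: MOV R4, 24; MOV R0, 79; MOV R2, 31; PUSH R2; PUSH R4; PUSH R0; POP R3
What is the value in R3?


Stack trace (top is rightmost):
  MOV R4, 24  → R4 = 24
  MOV R0, 79  → R0 = 79
  MOV R2, 31  → R2 = 31
  PUSH R2  → stack: [31]
  PUSH R4  → stack: [31, 24]
  PUSH R0  → stack: [31, 24, 79]
  POP R3  → R3 = 79, stack: [31, 24]
Final: R3 = 79

79


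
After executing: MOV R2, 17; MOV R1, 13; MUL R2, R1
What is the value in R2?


Register state trace:
  MOV R2, 17  → R2 = 17
  MOV R1, 13  → R1 = 13
  MUL R2, R1  → R2 = 17 * 13 = 221
Final: R2 = 221

221


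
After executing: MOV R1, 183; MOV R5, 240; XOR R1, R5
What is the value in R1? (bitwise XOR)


Register state trace:
  MOV R1, 183  → R1 = 183 (0b10110111)
  MOV R5, 240  → R5 = 240 (0b11110000)
  XOR R1, R5  → R1 = 183 XOR 240 = 71 (0b01000111)
Final: R1 = 71

71


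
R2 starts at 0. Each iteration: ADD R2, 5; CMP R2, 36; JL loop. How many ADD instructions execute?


Loop trace (R2 starts at 0, target 36, step 5):
  ADD #1: R2 = 0 + 5 = 5  → 5 < 36, loop
  ADD #2: R2 = 5 + 5 = 10  → 10 < 36, loop
  ADD #3: R2 = 10 + 5 = 15  → 15 < 36, loop
  ADD #4: R2 = 15 + 5 = 20  → 20 < 36, loop
  ADD #5: R2 = 20 + 5 = 25  → 25 < 36, loop
  ADD #6: R2 = 25 + 5 = 30  → 30 < 36, loop
  ADD #7: R2 = 30 + 5 = 35  → 35 < 36, loop
  ADD #8: R2 = 35 + 5 = 40  → 40 >= 36, exit
Total ADD instructions: 8

8


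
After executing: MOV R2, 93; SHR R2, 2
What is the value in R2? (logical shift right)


Register state trace:
  MOV R2, 93  → R2 = 93
  SHR R2, 2  → R2 = 93 >> 2 = 93 // 2^2 = 23
Final: R2 = 23

23


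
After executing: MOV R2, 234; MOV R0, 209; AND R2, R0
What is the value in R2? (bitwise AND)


Register state trace:
  MOV R2, 234  → R2 = 234 (0b11101010)
  MOV R0, 209  → R0 = 209 (0b11010001)
  AND R2, R0  → R2 = 234 AND 209 = 192 (0b11000000)
Final: R2 = 192

192


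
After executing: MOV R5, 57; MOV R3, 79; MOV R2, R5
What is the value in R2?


Register state trace:
  MOV R5, 57  → R5 = 57
  MOV R3, 79  → R3 = 79
  MOV R2, R5  → R2 = 57
Final: R2 = 57

57


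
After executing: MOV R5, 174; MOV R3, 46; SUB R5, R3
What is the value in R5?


Register state trace:
  MOV R5, 174  → R5 = 174
  MOV R3, 46  → R3 = 46
  SUB R5, R3  → R5 = 174 - 46 = 128
Final: R5 = 128

128


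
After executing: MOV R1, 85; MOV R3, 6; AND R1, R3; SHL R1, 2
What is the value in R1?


Register state trace:
  MOV R1, 85  → R1 = 85 (0b01010101)
  MOV R3, 6  → R3 = 6 (0b00000110)
  AND R1, R3  → R1 = 85 AND 6 = 4 (0b00000100)
  SHL R1, 2  → R1 = 4 << 2 = 16
Final: R1 = 16

16


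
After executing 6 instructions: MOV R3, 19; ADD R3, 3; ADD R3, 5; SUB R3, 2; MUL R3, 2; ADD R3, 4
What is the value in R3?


Register state trace:
  MOV R3, 19  → R3 = 19
  ADD R3, 3  → R3 = 19 + 3 = 22
  ADD R3, 5  → R3 = 22 + 5 = 27
  SUB R3, 2  → R3 = 27 - 2 = 25
  MUL R3, 2  → R3 = 25 * 2 = 50
  ADD R3, 4  → R3 = 50 + 4 = 54
Final: R3 = 54

54


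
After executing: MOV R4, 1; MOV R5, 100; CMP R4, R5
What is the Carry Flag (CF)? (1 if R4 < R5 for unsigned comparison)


Register state trace:
  MOV R4, 1  → R4 = 1
  MOV R5, 100  → R5 = 100
  CMP R4, R5  → unsigned 1 - 100: borrow occurs
  1 < 100, so CF = 1
CF = 1

1


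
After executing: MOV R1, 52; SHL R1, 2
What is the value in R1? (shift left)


Register state trace:
  MOV R1, 52  → R1 = 52
  SHL R1, 2  → R1 = 52 << 2 = 52 * 2^2 = 208
Final: R1 = 208

208


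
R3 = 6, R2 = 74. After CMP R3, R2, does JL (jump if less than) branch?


Trace:
  R3 = 6, R2 = 74
  CMP R3, R2  → compares 6 vs 74
  JL checks: is 6 less than 74?
  6 < 74, so condition is true
Branch taken: Yes

Yes


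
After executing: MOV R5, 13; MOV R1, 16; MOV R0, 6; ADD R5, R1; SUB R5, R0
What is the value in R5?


Register state trace:
  MOV R5, 13  → R5 = 13
  MOV R1, 16  → R1 = 16
  MOV R0, 6  → R0 = 6
  ADD R5, R1  → R5 = 13 + 16 = 29
  SUB R5, R0  → R5 = 29 - 6 = 23
Final: R5 = 23

23
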